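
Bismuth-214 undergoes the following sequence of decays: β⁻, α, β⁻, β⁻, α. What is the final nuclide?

Start: (A, Z) = (214, 83).
After β⁻: (214, 84).
After α: (210, 82).
After β⁻: (210, 83).
After β⁻: (210, 84).
After α: (206, 82).
Z = 82 is lead.

Pb-206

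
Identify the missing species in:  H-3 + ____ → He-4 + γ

proton

Conserve mass number: 3 + A = 4 + 0, so A = 1.
Conserve atomic number: 1 + Z = 2 + 0, so Z = 1.
A = 1 and Z = 1 is H-1 — a proton.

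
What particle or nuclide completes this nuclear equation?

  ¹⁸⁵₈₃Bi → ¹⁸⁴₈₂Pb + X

proton

Conserve mass number: 185 = 184 + A, so A = 1.
Conserve atomic number: 83 = 82 + Z, so Z = 1.
A = 1 and Z = 1 is ¹₁H — a proton.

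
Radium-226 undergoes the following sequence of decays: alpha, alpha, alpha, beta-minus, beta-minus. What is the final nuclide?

Start: (A, Z) = (226, 88).
After α: (222, 86).
After α: (218, 84).
After α: (214, 82).
After β⁻: (214, 83).
After β⁻: (214, 84).
Z = 84 is polonium.

Po-214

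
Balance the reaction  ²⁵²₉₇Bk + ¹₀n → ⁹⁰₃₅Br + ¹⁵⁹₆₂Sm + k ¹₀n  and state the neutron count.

Conserve mass number: 253 = 90 + 159 + k, so k = 253 − 249 = 4.
Check atomic number: 97 = 35 + 62 + 0 = 97. ✓

4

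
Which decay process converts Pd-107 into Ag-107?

ΔA = 107 − 107 = 0; ΔZ = 47 − 46 = +1.
A is unchanged and Z rises by 1 — a neutron has become a proton (β⁻ decay).

beta-minus decay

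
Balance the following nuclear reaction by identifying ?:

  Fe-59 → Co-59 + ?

Conserve mass number: 59 = 59 + A, so A = 0.
Conserve atomic number: 26 = 27 + Z, so Z = -1.
A = 0 and Z = -1 is e⁻ — a beta-minus particle.

beta-minus particle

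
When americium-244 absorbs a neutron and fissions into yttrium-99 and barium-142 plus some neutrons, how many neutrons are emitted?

Conserve mass number: 245 = 99 + 142 + k, so k = 245 − 241 = 4.
Check atomic number: 95 = 39 + 56 + 0 = 95. ✓

4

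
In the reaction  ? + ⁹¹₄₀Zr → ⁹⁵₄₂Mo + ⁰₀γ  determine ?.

Conserve mass number: A + 91 = 95 + 0, so A = 4.
Conserve atomic number: Z + 40 = 42 + 0, so Z = 2.
A = 4 and Z = 2 is ⁴₂He — an alpha particle.

alpha particle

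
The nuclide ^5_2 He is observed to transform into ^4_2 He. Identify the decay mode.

neutron emission

ΔA = 4 − 5 = -1; ΔZ = 2 − 2 = +0.
A drops by 1 with Z unchanged — a neutron was emitted.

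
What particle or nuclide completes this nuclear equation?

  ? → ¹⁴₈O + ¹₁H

F-15

Conserve mass number: A = 14 + 1, so A = 15.
Conserve atomic number: Z = 8 + 1, so Z = 9.
Z = 9 is fluorine, so the species is ¹⁵₉F.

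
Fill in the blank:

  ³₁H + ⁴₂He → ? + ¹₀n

Conserve mass number: 3 + 4 = A + 1, so A = 6.
Conserve atomic number: 1 + 2 = Z + 0, so Z = 3.
Z = 3 is lithium, so the species is ⁶₃Li.

Li-6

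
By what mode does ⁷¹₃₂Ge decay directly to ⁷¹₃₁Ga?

beta-plus decay or electron capture

ΔA = 71 − 71 = 0; ΔZ = 31 − 32 = -1.
A is unchanged and Z drops by 1 — a proton has become a neutron (β⁺ emission or electron capture).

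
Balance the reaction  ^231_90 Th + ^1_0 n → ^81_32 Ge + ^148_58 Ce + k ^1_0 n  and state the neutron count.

3

Conserve mass number: 232 = 81 + 148 + k, so k = 232 − 229 = 3.
Check atomic number: 90 = 32 + 58 + 0 = 90. ✓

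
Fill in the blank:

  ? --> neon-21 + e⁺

Conserve mass number: A = 21 + 0, so A = 21.
Conserve atomic number: Z = 10 + 1, so Z = 11.
Z = 11 is sodium, so the species is sodium-21.

Na-21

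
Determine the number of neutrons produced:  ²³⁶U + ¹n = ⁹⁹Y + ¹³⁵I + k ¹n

3

Conserve mass number: 237 = 99 + 135 + k, so k = 237 − 234 = 3.
Check atomic number: 92 = 39 + 53 + 0 = 92. ✓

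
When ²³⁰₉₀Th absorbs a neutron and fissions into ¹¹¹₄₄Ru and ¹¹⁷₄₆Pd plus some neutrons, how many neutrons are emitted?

Conserve mass number: 231 = 111 + 117 + k, so k = 231 − 228 = 3.
Check atomic number: 90 = 44 + 46 + 0 = 90. ✓

3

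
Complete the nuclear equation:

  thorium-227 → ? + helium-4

Conserve mass number: 227 = A + 4, so A = 223.
Conserve atomic number: 90 = Z + 2, so Z = 88.
Z = 88 is radium, so the species is radium-223.

Ra-223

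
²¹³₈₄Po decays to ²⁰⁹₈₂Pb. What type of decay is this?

ΔA = 209 − 213 = -4; ΔZ = 82 − 84 = -2.
A drops by 4 and Z drops by 2 — the signature of alpha emission.

alpha decay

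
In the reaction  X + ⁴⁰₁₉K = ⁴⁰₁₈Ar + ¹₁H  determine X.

neutron

Conserve mass number: A + 40 = 40 + 1, so A = 1.
Conserve atomic number: Z + 19 = 18 + 1, so Z = 0.
A = 1 and Z = 0 is ¹₀n — a neutron.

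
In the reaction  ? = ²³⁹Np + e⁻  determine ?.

U-239

Conserve mass number: A = 239 + 0, so A = 239.
Conserve atomic number: Z = 93 − 1, so Z = 92.
Z = 92 is uranium, so the species is ²³⁹U.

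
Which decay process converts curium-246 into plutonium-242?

ΔA = 242 − 246 = -4; ΔZ = 94 − 96 = -2.
A drops by 4 and Z drops by 2 — the signature of alpha emission.

alpha decay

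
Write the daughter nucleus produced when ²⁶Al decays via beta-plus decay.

Beta-plus decay: mass number changes by +0, atomic number by -1.
A: 26 = 26; Z: 13 − 1 = 12.
Z = 12 is magnesium, so the daughter is ²⁶Mg.

Mg-26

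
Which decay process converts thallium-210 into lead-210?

beta-minus decay

ΔA = 210 − 210 = 0; ΔZ = 82 − 81 = +1.
A is unchanged and Z rises by 1 — a neutron has become a proton (β⁻ decay).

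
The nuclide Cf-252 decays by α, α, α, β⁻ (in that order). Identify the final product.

Start: (A, Z) = (252, 98).
After α: (248, 96).
After α: (244, 94).
After α: (240, 92).
After β⁻: (240, 93).
Z = 93 is neptunium.

Np-240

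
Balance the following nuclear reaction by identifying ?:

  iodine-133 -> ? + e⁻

Conserve mass number: 133 = A + 0, so A = 133.
Conserve atomic number: 53 = Z − 1, so Z = 54.
Z = 54 is xenon, so the species is xenon-133.

Xe-133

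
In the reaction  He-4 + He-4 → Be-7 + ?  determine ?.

Conserve mass number: 4 + 4 = 7 + A, so A = 1.
Conserve atomic number: 2 + 2 = 4 + Z, so Z = 0.
A = 1 and Z = 0 is n — a neutron.

neutron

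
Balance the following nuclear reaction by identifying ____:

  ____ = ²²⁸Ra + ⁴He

Conserve mass number: A = 228 + 4, so A = 232.
Conserve atomic number: Z = 88 + 2, so Z = 90.
Z = 90 is thorium, so the species is ²³²Th.

Th-232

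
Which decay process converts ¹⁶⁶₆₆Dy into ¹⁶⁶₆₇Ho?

beta-minus decay

ΔA = 166 − 166 = 0; ΔZ = 67 − 66 = +1.
A is unchanged and Z rises by 1 — a neutron has become a proton (β⁻ decay).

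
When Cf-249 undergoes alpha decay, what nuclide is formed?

Cm-245

Alpha decay: mass number changes by -4, atomic number by -2.
A: 249 − 4 = 245; Z: 98 − 2 = 96.
Z = 96 is curium, so the daughter is Cm-245.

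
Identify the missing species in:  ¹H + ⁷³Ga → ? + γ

Conserve mass number: 1 + 73 = A + 0, so A = 74.
Conserve atomic number: 1 + 31 = Z + 0, so Z = 32.
Z = 32 is germanium, so the species is ⁷⁴Ge.

Ge-74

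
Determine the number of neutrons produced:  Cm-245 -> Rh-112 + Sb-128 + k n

5

Conserve mass number: 245 = 112 + 128 + k, so k = 245 − 240 = 5.
Check atomic number: 96 = 45 + 51 + 0 = 96. ✓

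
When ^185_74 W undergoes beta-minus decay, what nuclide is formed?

Beta-minus decay: mass number changes by +0, atomic number by +1.
A: 185 = 185; Z: 74 + 1 = 75.
Z = 75 is rhenium, so the daughter is ^185_75 Re.

Re-185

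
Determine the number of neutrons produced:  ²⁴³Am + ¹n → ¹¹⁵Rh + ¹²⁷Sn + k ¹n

2

Conserve mass number: 244 = 115 + 127 + k, so k = 244 − 242 = 2.
Check atomic number: 95 = 45 + 50 + 0 = 95. ✓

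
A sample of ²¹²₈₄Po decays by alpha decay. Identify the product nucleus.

Pb-208

Alpha decay: mass number changes by -4, atomic number by -2.
A: 212 − 4 = 208; Z: 84 − 2 = 82.
Z = 82 is lead, so the daughter is ²⁰⁸₈₂Pb.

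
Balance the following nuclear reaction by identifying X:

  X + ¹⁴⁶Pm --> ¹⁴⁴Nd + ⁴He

deuteron

Conserve mass number: A + 146 = 144 + 4, so A = 2.
Conserve atomic number: Z + 61 = 60 + 2, so Z = 1.
A = 2 and Z = 1 is ²H — a deuteron.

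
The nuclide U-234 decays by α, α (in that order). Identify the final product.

Ra-226

Start: (A, Z) = (234, 92).
After α: (230, 90).
After α: (226, 88).
Z = 88 is radium.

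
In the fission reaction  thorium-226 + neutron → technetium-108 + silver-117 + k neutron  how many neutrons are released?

Conserve mass number: 227 = 108 + 117 + k, so k = 227 − 225 = 2.
Check atomic number: 90 = 43 + 47 + 0 = 90. ✓

2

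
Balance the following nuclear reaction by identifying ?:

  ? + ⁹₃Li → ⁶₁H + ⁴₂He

neutron

Conserve mass number: A + 9 = 6 + 4, so A = 1.
Conserve atomic number: Z + 3 = 1 + 2, so Z = 0.
A = 1 and Z = 0 is ¹₀n — a neutron.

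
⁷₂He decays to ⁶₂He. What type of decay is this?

ΔA = 6 − 7 = -1; ΔZ = 2 − 2 = +0.
A drops by 1 with Z unchanged — a neutron was emitted.

neutron emission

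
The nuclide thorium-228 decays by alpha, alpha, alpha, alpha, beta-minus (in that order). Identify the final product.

Start: (A, Z) = (228, 90).
After α: (224, 88).
After α: (220, 86).
After α: (216, 84).
After α: (212, 82).
After β⁻: (212, 83).
Z = 83 is bismuth.

Bi-212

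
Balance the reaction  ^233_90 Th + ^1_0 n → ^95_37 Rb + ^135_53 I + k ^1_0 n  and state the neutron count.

4

Conserve mass number: 234 = 95 + 135 + k, so k = 234 − 230 = 4.
Check atomic number: 90 = 37 + 53 + 0 = 90. ✓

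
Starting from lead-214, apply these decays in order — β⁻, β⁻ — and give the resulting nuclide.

Start: (A, Z) = (214, 82).
After β⁻: (214, 83).
After β⁻: (214, 84).
Z = 84 is polonium.

Po-214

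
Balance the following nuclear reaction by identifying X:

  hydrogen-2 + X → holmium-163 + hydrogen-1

Ho-162

Conserve mass number: 2 + A = 163 + 1, so A = 162.
Conserve atomic number: 1 + Z = 67 + 1, so Z = 67.
Z = 67 is holmium, so the species is holmium-162.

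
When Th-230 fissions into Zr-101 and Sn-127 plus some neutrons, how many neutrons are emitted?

2

Conserve mass number: 230 = 101 + 127 + k, so k = 230 − 228 = 2.
Check atomic number: 90 = 40 + 50 + 0 = 90. ✓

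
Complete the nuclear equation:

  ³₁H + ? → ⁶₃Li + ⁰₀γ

Conserve mass number: 3 + A = 6 + 0, so A = 3.
Conserve atomic number: 1 + Z = 3 + 0, so Z = 2.
Z = 2 is helium, so the species is ³₂He.

He-3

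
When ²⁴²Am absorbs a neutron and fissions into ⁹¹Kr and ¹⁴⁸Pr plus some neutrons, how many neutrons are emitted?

Conserve mass number: 243 = 91 + 148 + k, so k = 243 − 239 = 4.
Check atomic number: 95 = 36 + 59 + 0 = 95. ✓

4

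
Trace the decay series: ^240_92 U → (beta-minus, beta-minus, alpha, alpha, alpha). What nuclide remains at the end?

Start: (A, Z) = (240, 92).
After β⁻: (240, 93).
After β⁻: (240, 94).
After α: (236, 92).
After α: (232, 90).
After α: (228, 88).
Z = 88 is radium.

Ra-228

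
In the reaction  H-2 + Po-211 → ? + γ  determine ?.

At-213

Conserve mass number: 2 + 211 = A + 0, so A = 213.
Conserve atomic number: 1 + 84 = Z + 0, so Z = 85.
Z = 85 is astatine, so the species is At-213.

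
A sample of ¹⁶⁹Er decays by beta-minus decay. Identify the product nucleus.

Beta-minus decay: mass number changes by +0, atomic number by +1.
A: 169 = 169; Z: 68 + 1 = 69.
Z = 69 is thulium, so the daughter is ¹⁶⁹Tm.

Tm-169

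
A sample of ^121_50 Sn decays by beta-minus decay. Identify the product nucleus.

Beta-minus decay: mass number changes by +0, atomic number by +1.
A: 121 = 121; Z: 50 + 1 = 51.
Z = 51 is antimony, so the daughter is ^121_51 Sb.

Sb-121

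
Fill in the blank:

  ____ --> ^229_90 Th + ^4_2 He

U-233

Conserve mass number: A = 229 + 4, so A = 233.
Conserve atomic number: Z = 90 + 2, so Z = 92.
Z = 92 is uranium, so the species is ^233_92 U.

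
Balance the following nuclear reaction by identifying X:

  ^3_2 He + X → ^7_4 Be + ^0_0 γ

alpha particle

Conserve mass number: 3 + A = 7 + 0, so A = 4.
Conserve atomic number: 2 + Z = 4 + 0, so Z = 2.
A = 4 and Z = 2 is ^4_2 He — an alpha particle.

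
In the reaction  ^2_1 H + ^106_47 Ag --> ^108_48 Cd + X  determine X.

gamma ray

Conserve mass number: 2 + 106 = 108 + A, so A = 0.
Conserve atomic number: 1 + 47 = 48 + Z, so Z = 0.
A = 0 and Z = 0 is ^0_0 γ — a gamma ray.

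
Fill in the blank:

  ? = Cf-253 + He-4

Fm-257

Conserve mass number: A = 253 + 4, so A = 257.
Conserve atomic number: Z = 98 + 2, so Z = 100.
Z = 100 is fermium, so the species is Fm-257.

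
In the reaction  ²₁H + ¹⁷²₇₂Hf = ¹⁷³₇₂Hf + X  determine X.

proton

Conserve mass number: 2 + 172 = 173 + A, so A = 1.
Conserve atomic number: 1 + 72 = 72 + Z, so Z = 1.
A = 1 and Z = 1 is ¹₁H — a proton.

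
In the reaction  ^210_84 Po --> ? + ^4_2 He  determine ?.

Conserve mass number: 210 = A + 4, so A = 206.
Conserve atomic number: 84 = Z + 2, so Z = 82.
Z = 82 is lead, so the species is ^206_82 Pb.

Pb-206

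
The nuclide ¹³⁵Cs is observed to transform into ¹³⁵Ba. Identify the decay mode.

ΔA = 135 − 135 = 0; ΔZ = 56 − 55 = +1.
A is unchanged and Z rises by 1 — a neutron has become a proton (β⁻ decay).

beta-minus decay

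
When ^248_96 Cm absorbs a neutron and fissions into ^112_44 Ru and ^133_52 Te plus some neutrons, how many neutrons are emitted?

4

Conserve mass number: 249 = 112 + 133 + k, so k = 249 − 245 = 4.
Check atomic number: 96 = 44 + 52 + 0 = 96. ✓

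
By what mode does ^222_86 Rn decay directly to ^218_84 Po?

alpha decay

ΔA = 218 − 222 = -4; ΔZ = 84 − 86 = -2.
A drops by 4 and Z drops by 2 — the signature of alpha emission.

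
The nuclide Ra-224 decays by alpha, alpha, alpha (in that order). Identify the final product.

Start: (A, Z) = (224, 88).
After α: (220, 86).
After α: (216, 84).
After α: (212, 82).
Z = 82 is lead.

Pb-212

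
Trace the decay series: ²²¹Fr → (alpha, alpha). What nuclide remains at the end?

Start: (A, Z) = (221, 87).
After α: (217, 85).
After α: (213, 83).
Z = 83 is bismuth.

Bi-213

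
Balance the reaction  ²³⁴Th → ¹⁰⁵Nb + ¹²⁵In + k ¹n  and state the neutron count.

Conserve mass number: 234 = 105 + 125 + k, so k = 234 − 230 = 4.
Check atomic number: 90 = 41 + 49 + 0 = 90. ✓

4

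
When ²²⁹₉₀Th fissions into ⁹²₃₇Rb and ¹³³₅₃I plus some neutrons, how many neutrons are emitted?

4

Conserve mass number: 229 = 92 + 133 + k, so k = 229 − 225 = 4.
Check atomic number: 90 = 37 + 53 + 0 = 90. ✓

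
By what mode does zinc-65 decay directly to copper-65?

beta-plus decay or electron capture

ΔA = 65 − 65 = 0; ΔZ = 29 − 30 = -1.
A is unchanged and Z drops by 1 — a proton has become a neutron (β⁺ emission or electron capture).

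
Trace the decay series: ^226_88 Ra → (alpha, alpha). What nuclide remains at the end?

Start: (A, Z) = (226, 88).
After α: (222, 86).
After α: (218, 84).
Z = 84 is polonium.

Po-218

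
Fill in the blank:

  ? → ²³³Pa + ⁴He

Conserve mass number: A = 233 + 4, so A = 237.
Conserve atomic number: Z = 91 + 2, so Z = 93.
Z = 93 is neptunium, so the species is ²³⁷Np.

Np-237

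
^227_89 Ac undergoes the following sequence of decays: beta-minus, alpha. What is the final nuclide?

Ra-223

Start: (A, Z) = (227, 89).
After β⁻: (227, 90).
After α: (223, 88).
Z = 88 is radium.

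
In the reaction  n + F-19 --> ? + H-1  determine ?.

Conserve mass number: 1 + 19 = A + 1, so A = 19.
Conserve atomic number: 0 + 9 = Z + 1, so Z = 8.
Z = 8 is oxygen, so the species is O-19.

O-19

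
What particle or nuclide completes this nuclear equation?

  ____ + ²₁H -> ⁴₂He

deuteron

Conserve mass number: A + 2 = 4, so A = 2.
Conserve atomic number: Z + 1 = 2, so Z = 1.
A = 2 and Z = 1 is ²₁H — a deuteron.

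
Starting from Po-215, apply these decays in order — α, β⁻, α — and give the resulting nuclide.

Start: (A, Z) = (215, 84).
After α: (211, 82).
After β⁻: (211, 83).
After α: (207, 81).
Z = 81 is thallium.

Tl-207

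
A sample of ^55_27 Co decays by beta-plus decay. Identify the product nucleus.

Fe-55

Beta-plus decay: mass number changes by +0, atomic number by -1.
A: 55 = 55; Z: 27 − 1 = 26.
Z = 26 is iron, so the daughter is ^55_26 Fe.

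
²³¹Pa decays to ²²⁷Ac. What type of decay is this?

ΔA = 227 − 231 = -4; ΔZ = 89 − 91 = -2.
A drops by 4 and Z drops by 2 — the signature of alpha emission.

alpha decay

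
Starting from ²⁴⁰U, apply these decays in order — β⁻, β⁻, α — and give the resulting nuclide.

Start: (A, Z) = (240, 92).
After β⁻: (240, 93).
After β⁻: (240, 94).
After α: (236, 92).
Z = 92 is uranium.

U-236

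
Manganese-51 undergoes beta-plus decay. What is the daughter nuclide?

Beta-plus decay: mass number changes by +0, atomic number by -1.
A: 51 = 51; Z: 25 − 1 = 24.
Z = 24 is chromium, so the daughter is chromium-51.

Cr-51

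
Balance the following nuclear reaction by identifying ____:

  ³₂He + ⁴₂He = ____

Be-7

Conserve mass number: 3 + 4 = A, so A = 7.
Conserve atomic number: 2 + 2 = Z, so Z = 4.
Z = 4 is beryllium, so the species is ⁷₄Be.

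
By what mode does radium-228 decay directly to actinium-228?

ΔA = 228 − 228 = 0; ΔZ = 89 − 88 = +1.
A is unchanged and Z rises by 1 — a neutron has become a proton (β⁻ decay).

beta-minus decay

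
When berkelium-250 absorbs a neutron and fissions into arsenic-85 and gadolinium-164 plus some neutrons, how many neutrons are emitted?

2

Conserve mass number: 251 = 85 + 164 + k, so k = 251 − 249 = 2.
Check atomic number: 97 = 33 + 64 + 0 = 97. ✓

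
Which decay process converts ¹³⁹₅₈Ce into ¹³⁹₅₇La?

beta-plus decay or electron capture

ΔA = 139 − 139 = 0; ΔZ = 57 − 58 = -1.
A is unchanged and Z drops by 1 — a proton has become a neutron (β⁺ emission or electron capture).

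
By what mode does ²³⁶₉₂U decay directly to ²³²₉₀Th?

ΔA = 232 − 236 = -4; ΔZ = 90 − 92 = -2.
A drops by 4 and Z drops by 2 — the signature of alpha emission.

alpha decay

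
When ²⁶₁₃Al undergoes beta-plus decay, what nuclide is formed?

Mg-26

Beta-plus decay: mass number changes by +0, atomic number by -1.
A: 26 = 26; Z: 13 − 1 = 12.
Z = 12 is magnesium, so the daughter is ²⁶₁₂Mg.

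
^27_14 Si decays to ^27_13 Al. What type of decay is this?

beta-plus decay or electron capture

ΔA = 27 − 27 = 0; ΔZ = 13 − 14 = -1.
A is unchanged and Z drops by 1 — a proton has become a neutron (β⁺ emission or electron capture).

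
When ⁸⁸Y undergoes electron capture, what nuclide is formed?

Electron capture: mass number changes by +0, atomic number by -1.
A: 88 = 88; Z: 39 − 1 = 38.
Z = 38 is strontium, so the daughter is ⁸⁸Sr.

Sr-88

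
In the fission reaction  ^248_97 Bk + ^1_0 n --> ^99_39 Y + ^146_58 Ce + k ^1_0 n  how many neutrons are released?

Conserve mass number: 249 = 99 + 146 + k, so k = 249 − 245 = 4.
Check atomic number: 97 = 39 + 58 + 0 = 97. ✓

4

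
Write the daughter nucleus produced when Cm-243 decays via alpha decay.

Alpha decay: mass number changes by -4, atomic number by -2.
A: 243 − 4 = 239; Z: 96 − 2 = 94.
Z = 94 is plutonium, so the daughter is Pu-239.

Pu-239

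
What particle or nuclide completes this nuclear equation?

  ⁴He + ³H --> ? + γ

Conserve mass number: 4 + 3 = A + 0, so A = 7.
Conserve atomic number: 2 + 1 = Z + 0, so Z = 3.
Z = 3 is lithium, so the species is ⁷Li.

Li-7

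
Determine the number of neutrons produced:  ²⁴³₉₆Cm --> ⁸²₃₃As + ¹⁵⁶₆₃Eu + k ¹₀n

5

Conserve mass number: 243 = 82 + 156 + k, so k = 243 − 238 = 5.
Check atomic number: 96 = 33 + 63 + 0 = 96. ✓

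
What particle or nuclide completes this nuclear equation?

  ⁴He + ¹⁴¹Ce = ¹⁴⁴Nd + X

Conserve mass number: 4 + 141 = 144 + A, so A = 1.
Conserve atomic number: 2 + 58 = 60 + Z, so Z = 0.
A = 1 and Z = 0 is ¹n — a neutron.

neutron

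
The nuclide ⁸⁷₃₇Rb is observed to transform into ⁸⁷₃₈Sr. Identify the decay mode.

beta-minus decay

ΔA = 87 − 87 = 0; ΔZ = 38 − 37 = +1.
A is unchanged and Z rises by 1 — a neutron has become a proton (β⁻ decay).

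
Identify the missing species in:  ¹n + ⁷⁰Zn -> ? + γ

Zn-71

Conserve mass number: 1 + 70 = A + 0, so A = 71.
Conserve atomic number: 0 + 30 = Z + 0, so Z = 30.
Z = 30 is zinc, so the species is ⁷¹Zn.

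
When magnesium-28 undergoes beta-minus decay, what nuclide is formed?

Beta-minus decay: mass number changes by +0, atomic number by +1.
A: 28 = 28; Z: 12 + 1 = 13.
Z = 13 is aluminium, so the daughter is aluminium-28.

Al-28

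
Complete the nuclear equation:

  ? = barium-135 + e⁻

Cs-135

Conserve mass number: A = 135 + 0, so A = 135.
Conserve atomic number: Z = 56 − 1, so Z = 55.
Z = 55 is caesium, so the species is caesium-135.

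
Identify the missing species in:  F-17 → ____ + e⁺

O-17

Conserve mass number: 17 = A + 0, so A = 17.
Conserve atomic number: 9 = Z + 1, so Z = 8.
Z = 8 is oxygen, so the species is O-17.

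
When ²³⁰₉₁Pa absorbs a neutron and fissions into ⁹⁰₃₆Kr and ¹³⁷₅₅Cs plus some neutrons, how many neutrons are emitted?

4

Conserve mass number: 231 = 90 + 137 + k, so k = 231 − 227 = 4.
Check atomic number: 91 = 36 + 55 + 0 = 91. ✓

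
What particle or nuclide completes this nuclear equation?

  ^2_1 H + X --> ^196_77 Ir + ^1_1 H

Ir-195

Conserve mass number: 2 + A = 196 + 1, so A = 195.
Conserve atomic number: 1 + Z = 77 + 1, so Z = 77.
Z = 77 is iridium, so the species is ^195_77 Ir.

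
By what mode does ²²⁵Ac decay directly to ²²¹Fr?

ΔA = 221 − 225 = -4; ΔZ = 87 − 89 = -2.
A drops by 4 and Z drops by 2 — the signature of alpha emission.

alpha decay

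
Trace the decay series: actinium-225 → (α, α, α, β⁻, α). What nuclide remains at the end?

Pb-209

Start: (A, Z) = (225, 89).
After α: (221, 87).
After α: (217, 85).
After α: (213, 83).
After β⁻: (213, 84).
After α: (209, 82).
Z = 82 is lead.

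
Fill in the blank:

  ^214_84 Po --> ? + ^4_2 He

Pb-210

Conserve mass number: 214 = A + 4, so A = 210.
Conserve atomic number: 84 = Z + 2, so Z = 82.
Z = 82 is lead, so the species is ^210_82 Pb.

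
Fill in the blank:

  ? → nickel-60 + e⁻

Conserve mass number: A = 60 + 0, so A = 60.
Conserve atomic number: Z = 28 − 1, so Z = 27.
Z = 27 is cobalt, so the species is cobalt-60.

Co-60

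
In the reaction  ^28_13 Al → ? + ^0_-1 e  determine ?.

Si-28

Conserve mass number: 28 = A + 0, so A = 28.
Conserve atomic number: 13 = Z − 1, so Z = 14.
Z = 14 is silicon, so the species is ^28_14 Si.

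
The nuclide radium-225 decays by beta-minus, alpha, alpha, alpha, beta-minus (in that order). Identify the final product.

Start: (A, Z) = (225, 88).
After β⁻: (225, 89).
After α: (221, 87).
After α: (217, 85).
After α: (213, 83).
After β⁻: (213, 84).
Z = 84 is polonium.

Po-213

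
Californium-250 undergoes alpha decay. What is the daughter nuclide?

Alpha decay: mass number changes by -4, atomic number by -2.
A: 250 − 4 = 246; Z: 98 − 2 = 96.
Z = 96 is curium, so the daughter is curium-246.

Cm-246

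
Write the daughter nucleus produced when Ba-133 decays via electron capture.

Electron capture: mass number changes by +0, atomic number by -1.
A: 133 = 133; Z: 56 − 1 = 55.
Z = 55 is caesium, so the daughter is Cs-133.

Cs-133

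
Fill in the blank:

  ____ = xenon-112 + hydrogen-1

Conserve mass number: A = 112 + 1, so A = 113.
Conserve atomic number: Z = 54 + 1, so Z = 55.
Z = 55 is caesium, so the species is caesium-113.

Cs-113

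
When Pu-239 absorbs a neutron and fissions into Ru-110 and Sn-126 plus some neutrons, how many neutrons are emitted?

4

Conserve mass number: 240 = 110 + 126 + k, so k = 240 − 236 = 4.
Check atomic number: 94 = 44 + 50 + 0 = 94. ✓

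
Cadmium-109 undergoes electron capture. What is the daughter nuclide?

Ag-109

Electron capture: mass number changes by +0, atomic number by -1.
A: 109 = 109; Z: 48 − 1 = 47.
Z = 47 is silver, so the daughter is silver-109.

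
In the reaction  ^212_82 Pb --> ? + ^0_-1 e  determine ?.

Bi-212

Conserve mass number: 212 = A + 0, so A = 212.
Conserve atomic number: 82 = Z − 1, so Z = 83.
Z = 83 is bismuth, so the species is ^212_83 Bi.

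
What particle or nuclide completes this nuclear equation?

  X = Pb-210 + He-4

Conserve mass number: A = 210 + 4, so A = 214.
Conserve atomic number: Z = 82 + 2, so Z = 84.
Z = 84 is polonium, so the species is Po-214.

Po-214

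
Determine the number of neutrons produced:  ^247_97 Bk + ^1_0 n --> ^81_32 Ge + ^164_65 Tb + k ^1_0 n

3

Conserve mass number: 248 = 81 + 164 + k, so k = 248 − 245 = 3.
Check atomic number: 97 = 32 + 65 + 0 = 97. ✓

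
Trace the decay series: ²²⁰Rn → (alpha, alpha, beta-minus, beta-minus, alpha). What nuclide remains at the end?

Pb-208

Start: (A, Z) = (220, 86).
After α: (216, 84).
After α: (212, 82).
After β⁻: (212, 83).
After β⁻: (212, 84).
After α: (208, 82).
Z = 82 is lead.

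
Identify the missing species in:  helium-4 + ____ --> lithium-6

deuteron

Conserve mass number: 4 + A = 6, so A = 2.
Conserve atomic number: 2 + Z = 3, so Z = 1.
A = 2 and Z = 1 is hydrogen-2 — a deuteron.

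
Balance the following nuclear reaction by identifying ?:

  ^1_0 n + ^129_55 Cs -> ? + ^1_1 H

Xe-129

Conserve mass number: 1 + 129 = A + 1, so A = 129.
Conserve atomic number: 0 + 55 = Z + 1, so Z = 54.
Z = 54 is xenon, so the species is ^129_54 Xe.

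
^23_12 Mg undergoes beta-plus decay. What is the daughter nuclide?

Na-23

Beta-plus decay: mass number changes by +0, atomic number by -1.
A: 23 = 23; Z: 12 − 1 = 11.
Z = 11 is sodium, so the daughter is ^23_11 Na.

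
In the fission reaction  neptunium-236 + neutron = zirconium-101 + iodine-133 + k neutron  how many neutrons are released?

Conserve mass number: 237 = 101 + 133 + k, so k = 237 − 234 = 3.
Check atomic number: 93 = 40 + 53 + 0 = 93. ✓

3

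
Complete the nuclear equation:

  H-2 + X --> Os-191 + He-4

Conserve mass number: 2 + A = 191 + 4, so A = 193.
Conserve atomic number: 1 + Z = 76 + 2, so Z = 77.
Z = 77 is iridium, so the species is Ir-193.

Ir-193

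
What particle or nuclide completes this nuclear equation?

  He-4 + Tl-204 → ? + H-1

Conserve mass number: 4 + 204 = A + 1, so A = 207.
Conserve atomic number: 2 + 81 = Z + 1, so Z = 82.
Z = 82 is lead, so the species is Pb-207.

Pb-207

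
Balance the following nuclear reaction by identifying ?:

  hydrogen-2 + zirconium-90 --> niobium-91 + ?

neutron

Conserve mass number: 2 + 90 = 91 + A, so A = 1.
Conserve atomic number: 1 + 40 = 41 + Z, so Z = 0.
A = 1 and Z = 0 is neutron — a neutron.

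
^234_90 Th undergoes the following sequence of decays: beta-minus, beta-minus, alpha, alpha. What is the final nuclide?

Start: (A, Z) = (234, 90).
After β⁻: (234, 91).
After β⁻: (234, 92).
After α: (230, 90).
After α: (226, 88).
Z = 88 is radium.

Ra-226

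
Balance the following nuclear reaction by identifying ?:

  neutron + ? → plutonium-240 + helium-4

Cm-243

Conserve mass number: 1 + A = 240 + 4, so A = 243.
Conserve atomic number: 0 + Z = 94 + 2, so Z = 96.
Z = 96 is curium, so the species is curium-243.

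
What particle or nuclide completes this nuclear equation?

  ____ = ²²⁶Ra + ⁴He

Conserve mass number: A = 226 + 4, so A = 230.
Conserve atomic number: Z = 88 + 2, so Z = 90.
Z = 90 is thorium, so the species is ²³⁰Th.

Th-230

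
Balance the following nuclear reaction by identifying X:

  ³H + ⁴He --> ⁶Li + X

neutron

Conserve mass number: 3 + 4 = 6 + A, so A = 1.
Conserve atomic number: 1 + 2 = 3 + Z, so Z = 0.
A = 1 and Z = 0 is ¹n — a neutron.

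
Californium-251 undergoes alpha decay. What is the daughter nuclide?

Cm-247

Alpha decay: mass number changes by -4, atomic number by -2.
A: 251 − 4 = 247; Z: 98 − 2 = 96.
Z = 96 is curium, so the daughter is curium-247.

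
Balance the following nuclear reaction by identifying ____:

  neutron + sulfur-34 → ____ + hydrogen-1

P-34

Conserve mass number: 1 + 34 = A + 1, so A = 34.
Conserve atomic number: 0 + 16 = Z + 1, so Z = 15.
Z = 15 is phosphorus, so the species is phosphorus-34.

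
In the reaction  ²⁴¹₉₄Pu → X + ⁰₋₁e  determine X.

Am-241

Conserve mass number: 241 = A + 0, so A = 241.
Conserve atomic number: 94 = Z − 1, so Z = 95.
Z = 95 is americium, so the species is ²⁴¹₉₅Am.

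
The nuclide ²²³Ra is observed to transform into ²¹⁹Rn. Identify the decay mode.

ΔA = 219 − 223 = -4; ΔZ = 86 − 88 = -2.
A drops by 4 and Z drops by 2 — the signature of alpha emission.

alpha decay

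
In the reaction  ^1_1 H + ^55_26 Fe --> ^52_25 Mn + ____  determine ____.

Conserve mass number: 1 + 55 = 52 + A, so A = 4.
Conserve atomic number: 1 + 26 = 25 + Z, so Z = 2.
A = 4 and Z = 2 is ^4_2 He — an alpha particle.

alpha particle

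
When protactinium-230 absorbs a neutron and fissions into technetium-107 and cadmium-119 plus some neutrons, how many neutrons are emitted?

5

Conserve mass number: 231 = 107 + 119 + k, so k = 231 − 226 = 5.
Check atomic number: 91 = 43 + 48 + 0 = 91. ✓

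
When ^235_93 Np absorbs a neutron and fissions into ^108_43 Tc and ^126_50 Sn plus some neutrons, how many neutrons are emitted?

Conserve mass number: 236 = 108 + 126 + k, so k = 236 − 234 = 2.
Check atomic number: 93 = 43 + 50 + 0 = 93. ✓

2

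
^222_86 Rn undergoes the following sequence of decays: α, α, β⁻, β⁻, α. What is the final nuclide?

Pb-210

Start: (A, Z) = (222, 86).
After α: (218, 84).
After α: (214, 82).
After β⁻: (214, 83).
After β⁻: (214, 84).
After α: (210, 82).
Z = 82 is lead.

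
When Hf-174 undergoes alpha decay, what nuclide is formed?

Yb-170

Alpha decay: mass number changes by -4, atomic number by -2.
A: 174 − 4 = 170; Z: 72 − 2 = 70.
Z = 70 is ytterbium, so the daughter is Yb-170.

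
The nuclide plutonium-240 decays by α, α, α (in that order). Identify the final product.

Start: (A, Z) = (240, 94).
After α: (236, 92).
After α: (232, 90).
After α: (228, 88).
Z = 88 is radium.

Ra-228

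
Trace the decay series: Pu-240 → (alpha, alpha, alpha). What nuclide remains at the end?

Ra-228

Start: (A, Z) = (240, 94).
After α: (236, 92).
After α: (232, 90).
After α: (228, 88).
Z = 88 is radium.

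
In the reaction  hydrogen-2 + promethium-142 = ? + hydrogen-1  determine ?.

Conserve mass number: 2 + 142 = A + 1, so A = 143.
Conserve atomic number: 1 + 61 = Z + 1, so Z = 61.
Z = 61 is promethium, so the species is promethium-143.

Pm-143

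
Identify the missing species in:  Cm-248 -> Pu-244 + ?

alpha particle

Conserve mass number: 248 = 244 + A, so A = 4.
Conserve atomic number: 96 = 94 + Z, so Z = 2.
A = 4 and Z = 2 is He-4 — an alpha particle.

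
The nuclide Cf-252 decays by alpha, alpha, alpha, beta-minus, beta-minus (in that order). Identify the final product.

Start: (A, Z) = (252, 98).
After α: (248, 96).
After α: (244, 94).
After α: (240, 92).
After β⁻: (240, 93).
After β⁻: (240, 94).
Z = 94 is plutonium.

Pu-240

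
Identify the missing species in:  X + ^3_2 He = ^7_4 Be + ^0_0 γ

Conserve mass number: A + 3 = 7 + 0, so A = 4.
Conserve atomic number: Z + 2 = 4 + 0, so Z = 2.
A = 4 and Z = 2 is ^4_2 He — an alpha particle.

alpha particle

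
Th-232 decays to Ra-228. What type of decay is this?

ΔA = 228 − 232 = -4; ΔZ = 88 − 90 = -2.
A drops by 4 and Z drops by 2 — the signature of alpha emission.

alpha decay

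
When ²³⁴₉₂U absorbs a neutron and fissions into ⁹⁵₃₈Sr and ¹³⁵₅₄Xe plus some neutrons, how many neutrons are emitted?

5

Conserve mass number: 235 = 95 + 135 + k, so k = 235 − 230 = 5.
Check atomic number: 92 = 38 + 54 + 0 = 92. ✓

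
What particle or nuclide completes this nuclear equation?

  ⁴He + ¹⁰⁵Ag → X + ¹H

Cd-108

Conserve mass number: 4 + 105 = A + 1, so A = 108.
Conserve atomic number: 2 + 47 = Z + 1, so Z = 48.
Z = 48 is cadmium, so the species is ¹⁰⁸Cd.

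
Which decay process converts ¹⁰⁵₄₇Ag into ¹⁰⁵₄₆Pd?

ΔA = 105 − 105 = 0; ΔZ = 46 − 47 = -1.
A is unchanged and Z drops by 1 — a proton has become a neutron (β⁺ emission or electron capture).

beta-plus decay or electron capture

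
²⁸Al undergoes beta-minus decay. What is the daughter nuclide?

Beta-minus decay: mass number changes by +0, atomic number by +1.
A: 28 = 28; Z: 13 + 1 = 14.
Z = 14 is silicon, so the daughter is ²⁸Si.

Si-28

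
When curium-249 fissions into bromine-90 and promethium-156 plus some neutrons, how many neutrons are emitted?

Conserve mass number: 249 = 90 + 156 + k, so k = 249 − 246 = 3.
Check atomic number: 96 = 35 + 61 + 0 = 96. ✓

3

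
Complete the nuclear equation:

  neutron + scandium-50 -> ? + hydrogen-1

Conserve mass number: 1 + 50 = A + 1, so A = 50.
Conserve atomic number: 0 + 21 = Z + 1, so Z = 20.
Z = 20 is calcium, so the species is calcium-50.

Ca-50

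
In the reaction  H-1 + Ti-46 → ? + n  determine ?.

Conserve mass number: 1 + 46 = A + 1, so A = 46.
Conserve atomic number: 1 + 22 = Z + 0, so Z = 23.
Z = 23 is vanadium, so the species is V-46.

V-46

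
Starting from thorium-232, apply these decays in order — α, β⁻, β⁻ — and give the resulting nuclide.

Th-228

Start: (A, Z) = (232, 90).
After α: (228, 88).
After β⁻: (228, 89).
After β⁻: (228, 90).
Z = 90 is thorium.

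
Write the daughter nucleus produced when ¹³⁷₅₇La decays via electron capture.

Electron capture: mass number changes by +0, atomic number by -1.
A: 137 = 137; Z: 57 − 1 = 56.
Z = 56 is barium, so the daughter is ¹³⁷₅₆Ba.

Ba-137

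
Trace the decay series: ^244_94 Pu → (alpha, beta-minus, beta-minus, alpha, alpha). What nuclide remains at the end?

Start: (A, Z) = (244, 94).
After α: (240, 92).
After β⁻: (240, 93).
After β⁻: (240, 94).
After α: (236, 92).
After α: (232, 90).
Z = 90 is thorium.

Th-232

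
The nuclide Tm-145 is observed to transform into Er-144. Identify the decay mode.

ΔA = 144 − 145 = -1; ΔZ = 68 − 69 = -1.
A drops by 1 and Z drops by 1 — a proton was emitted.

proton emission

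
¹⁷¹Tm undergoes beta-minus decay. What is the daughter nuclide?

Yb-171

Beta-minus decay: mass number changes by +0, atomic number by +1.
A: 171 = 171; Z: 69 + 1 = 70.
Z = 70 is ytterbium, so the daughter is ¹⁷¹Yb.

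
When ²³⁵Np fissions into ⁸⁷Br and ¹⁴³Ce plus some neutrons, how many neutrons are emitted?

Conserve mass number: 235 = 87 + 143 + k, so k = 235 − 230 = 5.
Check atomic number: 93 = 35 + 58 + 0 = 93. ✓

5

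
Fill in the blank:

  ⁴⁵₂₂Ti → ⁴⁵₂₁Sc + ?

Conserve mass number: 45 = 45 + A, so A = 0.
Conserve atomic number: 22 = 21 + Z, so Z = 1.
A = 0 and Z = 1 is ⁰₁e — a positron.

positron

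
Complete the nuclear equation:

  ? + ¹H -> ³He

deuteron

Conserve mass number: A + 1 = 3, so A = 2.
Conserve atomic number: Z + 1 = 2, so Z = 1.
A = 2 and Z = 1 is ²H — a deuteron.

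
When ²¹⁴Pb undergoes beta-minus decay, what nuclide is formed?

Beta-minus decay: mass number changes by +0, atomic number by +1.
A: 214 = 214; Z: 82 + 1 = 83.
Z = 83 is bismuth, so the daughter is ²¹⁴Bi.

Bi-214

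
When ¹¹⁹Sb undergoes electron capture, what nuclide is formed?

Sn-119

Electron capture: mass number changes by +0, atomic number by -1.
A: 119 = 119; Z: 51 − 1 = 50.
Z = 50 is tin, so the daughter is ¹¹⁹Sn.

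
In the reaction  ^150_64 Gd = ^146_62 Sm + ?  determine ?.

alpha particle

Conserve mass number: 150 = 146 + A, so A = 4.
Conserve atomic number: 64 = 62 + Z, so Z = 2.
A = 4 and Z = 2 is ^4_2 He — an alpha particle.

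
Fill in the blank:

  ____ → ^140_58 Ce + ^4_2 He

Nd-144

Conserve mass number: A = 140 + 4, so A = 144.
Conserve atomic number: Z = 58 + 2, so Z = 60.
Z = 60 is neodymium, so the species is ^144_60 Nd.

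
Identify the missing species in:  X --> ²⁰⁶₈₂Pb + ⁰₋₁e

Tl-206

Conserve mass number: A = 206 + 0, so A = 206.
Conserve atomic number: Z = 82 − 1, so Z = 81.
Z = 81 is thallium, so the species is ²⁰⁶₈₁Tl.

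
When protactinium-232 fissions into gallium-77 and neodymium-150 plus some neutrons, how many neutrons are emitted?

5

Conserve mass number: 232 = 77 + 150 + k, so k = 232 − 227 = 5.
Check atomic number: 91 = 31 + 60 + 0 = 91. ✓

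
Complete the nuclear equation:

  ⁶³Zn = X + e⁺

Cu-63

Conserve mass number: 63 = A + 0, so A = 63.
Conserve atomic number: 30 = Z + 1, so Z = 29.
Z = 29 is copper, so the species is ⁶³Cu.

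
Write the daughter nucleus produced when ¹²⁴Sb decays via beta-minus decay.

Te-124

Beta-minus decay: mass number changes by +0, atomic number by +1.
A: 124 = 124; Z: 51 + 1 = 52.
Z = 52 is tellurium, so the daughter is ¹²⁴Te.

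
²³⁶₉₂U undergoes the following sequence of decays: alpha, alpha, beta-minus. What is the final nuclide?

Start: (A, Z) = (236, 92).
After α: (232, 90).
After α: (228, 88).
After β⁻: (228, 89).
Z = 89 is actinium.

Ac-228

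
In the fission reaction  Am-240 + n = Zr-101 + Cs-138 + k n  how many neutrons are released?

2

Conserve mass number: 241 = 101 + 138 + k, so k = 241 − 239 = 2.
Check atomic number: 95 = 40 + 55 + 0 = 95. ✓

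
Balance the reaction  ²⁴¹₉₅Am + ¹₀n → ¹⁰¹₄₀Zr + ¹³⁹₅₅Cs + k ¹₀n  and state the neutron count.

Conserve mass number: 242 = 101 + 139 + k, so k = 242 − 240 = 2.
Check atomic number: 95 = 40 + 55 + 0 = 95. ✓

2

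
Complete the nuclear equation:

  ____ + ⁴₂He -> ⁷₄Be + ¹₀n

Conserve mass number: A + 4 = 7 + 1, so A = 4.
Conserve atomic number: Z + 2 = 4 + 0, so Z = 2.
A = 4 and Z = 2 is ⁴₂He — an alpha particle.

alpha particle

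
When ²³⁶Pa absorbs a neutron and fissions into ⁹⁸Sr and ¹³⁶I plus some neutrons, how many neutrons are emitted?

3

Conserve mass number: 237 = 98 + 136 + k, so k = 237 − 234 = 3.
Check atomic number: 91 = 38 + 53 + 0 = 91. ✓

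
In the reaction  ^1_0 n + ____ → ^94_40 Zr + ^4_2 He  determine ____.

Mo-97

Conserve mass number: 1 + A = 94 + 4, so A = 97.
Conserve atomic number: 0 + Z = 40 + 2, so Z = 42.
Z = 42 is molybdenum, so the species is ^97_42 Mo.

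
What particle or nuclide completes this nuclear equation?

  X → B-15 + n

B-16

Conserve mass number: A = 15 + 1, so A = 16.
Conserve atomic number: Z = 5 + 0, so Z = 5.
Z = 5 is boron, so the species is B-16.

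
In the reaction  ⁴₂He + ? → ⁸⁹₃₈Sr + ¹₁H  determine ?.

Conserve mass number: 4 + A = 89 + 1, so A = 86.
Conserve atomic number: 2 + Z = 38 + 1, so Z = 37.
Z = 37 is rubidium, so the species is ⁸⁶₃₇Rb.

Rb-86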